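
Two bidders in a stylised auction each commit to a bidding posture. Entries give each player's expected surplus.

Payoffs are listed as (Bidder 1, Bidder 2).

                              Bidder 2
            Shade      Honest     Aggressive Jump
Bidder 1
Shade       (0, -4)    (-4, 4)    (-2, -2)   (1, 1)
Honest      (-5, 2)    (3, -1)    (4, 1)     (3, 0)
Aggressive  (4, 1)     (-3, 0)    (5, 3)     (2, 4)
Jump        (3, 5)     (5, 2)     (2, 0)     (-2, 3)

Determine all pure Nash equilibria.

No pure-strategy Nash equilibrium.

(Shade, Shade): Bidder 1 can switch to Aggressive (0 → 4). Not NE.
(Shade, Honest): Bidder 1 can switch to Honest (-4 → 3). Not NE.
(Shade, Aggressive): Bidder 1 can switch to Honest (-2 → 4). Not NE.
(Shade, Jump): Bidder 1 can switch to Honest (1 → 3). Not NE.
(Honest, Shade): Bidder 1 can switch to Shade (-5 → 0). Not NE.
(Honest, Honest): Bidder 1 can switch to Jump (3 → 5). Not NE.
(Honest, Aggressive): Bidder 1 can switch to Aggressive (4 → 5). Not NE.
(Honest, Jump): Bidder 2 can switch to Shade (0 → 2). Not NE.
(The remaining 8 profiles each have a profitable deviation by the same check.)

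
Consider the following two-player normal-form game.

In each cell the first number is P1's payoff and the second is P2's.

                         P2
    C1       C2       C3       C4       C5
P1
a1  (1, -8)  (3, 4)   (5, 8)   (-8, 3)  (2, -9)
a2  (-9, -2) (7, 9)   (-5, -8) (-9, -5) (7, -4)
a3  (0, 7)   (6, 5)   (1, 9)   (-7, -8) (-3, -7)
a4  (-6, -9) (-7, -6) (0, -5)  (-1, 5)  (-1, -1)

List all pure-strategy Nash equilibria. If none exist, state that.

P1 against C1: payoffs 1, -9, 0, -6 → best response a1.
P1 against C2: payoffs 3, 7, 6, -7 → best response a2.
P1 against C3: payoffs 5, -5, 1, 0 → best response a1.
P1 against C4: payoffs -8, -9, -7, -1 → best response a4.
P1 against C5: payoffs 2, 7, -3, -1 → best response a2.
P2 against a1: payoffs -8, 4, 8, 3, -9 → best response C3.
P2 against a2: payoffs -2, 9, -8, -5, -4 → best response C2.
P2 against a3: payoffs 7, 5, 9, -8, -7 → best response C3.
P2 against a4: payoffs -9, -6, -5, 5, -1 → best response C4.
Mutual best responses: (a1, C3); (a2, C2); (a4, C4).

(a1, C3); (a2, C2); (a4, C4)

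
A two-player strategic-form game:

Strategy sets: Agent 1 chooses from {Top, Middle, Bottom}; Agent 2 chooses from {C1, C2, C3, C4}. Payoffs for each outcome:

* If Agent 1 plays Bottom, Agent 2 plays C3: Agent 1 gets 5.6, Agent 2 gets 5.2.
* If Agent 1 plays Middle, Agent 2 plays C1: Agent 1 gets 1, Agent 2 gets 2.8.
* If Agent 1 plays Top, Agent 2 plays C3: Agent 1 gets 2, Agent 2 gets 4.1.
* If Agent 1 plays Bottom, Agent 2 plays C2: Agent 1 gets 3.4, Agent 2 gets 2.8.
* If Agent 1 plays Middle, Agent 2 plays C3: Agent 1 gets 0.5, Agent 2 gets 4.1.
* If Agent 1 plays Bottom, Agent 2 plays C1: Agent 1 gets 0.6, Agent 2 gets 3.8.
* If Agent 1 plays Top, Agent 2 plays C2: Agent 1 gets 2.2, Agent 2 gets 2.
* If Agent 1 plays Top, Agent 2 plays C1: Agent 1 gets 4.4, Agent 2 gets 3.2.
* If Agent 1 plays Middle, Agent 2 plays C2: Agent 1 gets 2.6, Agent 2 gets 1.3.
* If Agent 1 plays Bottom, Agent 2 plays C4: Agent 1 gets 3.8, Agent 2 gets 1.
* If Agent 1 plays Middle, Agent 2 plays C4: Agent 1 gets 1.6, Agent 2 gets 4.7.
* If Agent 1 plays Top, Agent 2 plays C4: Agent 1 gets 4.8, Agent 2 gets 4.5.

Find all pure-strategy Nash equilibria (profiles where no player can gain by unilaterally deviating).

(Top, C4); (Bottom, C3)

Agent 1 against C1: payoffs 4.4, 1, 0.6 → best response Top.
Agent 1 against C2: payoffs 2.2, 2.6, 3.4 → best response Bottom.
Agent 1 against C3: payoffs 2, 0.5, 5.6 → best response Bottom.
Agent 1 against C4: payoffs 4.8, 1.6, 3.8 → best response Top.
Agent 2 against Top: payoffs 3.2, 2, 4.1, 4.5 → best response C4.
Agent 2 against Middle: payoffs 2.8, 1.3, 4.1, 4.7 → best response C4.
Agent 2 against Bottom: payoffs 3.8, 2.8, 5.2, 1 → best response C3.
Mutual best responses: (Top, C4); (Bottom, C3).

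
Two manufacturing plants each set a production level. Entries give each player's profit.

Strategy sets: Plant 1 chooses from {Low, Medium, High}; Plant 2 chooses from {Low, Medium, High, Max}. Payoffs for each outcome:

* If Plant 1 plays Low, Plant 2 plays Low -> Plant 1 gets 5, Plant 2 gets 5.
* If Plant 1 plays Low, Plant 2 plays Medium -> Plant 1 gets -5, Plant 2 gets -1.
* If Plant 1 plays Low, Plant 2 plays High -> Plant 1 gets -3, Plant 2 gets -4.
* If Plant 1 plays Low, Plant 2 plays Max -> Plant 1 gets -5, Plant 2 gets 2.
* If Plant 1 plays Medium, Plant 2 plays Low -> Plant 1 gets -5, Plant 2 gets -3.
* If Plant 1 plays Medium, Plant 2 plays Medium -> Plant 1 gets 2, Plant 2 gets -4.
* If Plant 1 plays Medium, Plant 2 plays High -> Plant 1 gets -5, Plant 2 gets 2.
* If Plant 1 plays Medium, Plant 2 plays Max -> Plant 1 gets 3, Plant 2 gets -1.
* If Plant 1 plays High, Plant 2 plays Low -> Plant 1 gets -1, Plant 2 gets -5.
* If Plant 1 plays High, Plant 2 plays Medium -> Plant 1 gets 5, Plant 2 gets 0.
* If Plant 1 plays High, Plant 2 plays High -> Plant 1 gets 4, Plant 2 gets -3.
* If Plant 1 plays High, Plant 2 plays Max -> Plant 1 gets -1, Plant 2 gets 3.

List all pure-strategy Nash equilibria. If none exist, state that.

Check each profile: it is a Nash equilibrium iff no player can strictly gain by switching unilaterally.
(Low, Low): Plant 1 gets 5, best alternative -1; Plant 2 gets 5, best alternative 2. No profitable deviation — NE.
(Low, Medium): Plant 1 can switch to Medium (-5 → 2). Not NE.
(Low, High): Plant 1 can switch to High (-3 → 4). Not NE.
(Low, Max): Plant 1 can switch to Medium (-5 → 3). Not NE.
(Medium, Low): Plant 1 can switch to Low (-5 → 5). Not NE.
(Medium, Medium): Plant 1 can switch to High (2 → 5). Not NE.
(Medium, High): Plant 1 can switch to Low (-5 → -3). Not NE.
(Medium, Max): Plant 2 can switch to High (-1 → 2). Not NE.
(High, Low): Plant 1 can switch to Low (-1 → 5). Not NE.
(High, Medium): Plant 2 can switch to Max (0 → 3). Not NE.
(High, High): Plant 2 can switch to Medium (-3 → 0). Not NE.
(High, Max): Plant 1 can switch to Medium (-1 → 3). Not NE.

(Low, Low)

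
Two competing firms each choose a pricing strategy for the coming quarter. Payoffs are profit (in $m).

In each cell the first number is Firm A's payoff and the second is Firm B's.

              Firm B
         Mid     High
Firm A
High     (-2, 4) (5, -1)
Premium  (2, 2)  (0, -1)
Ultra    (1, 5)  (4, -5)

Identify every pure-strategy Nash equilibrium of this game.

Pure NE: (Premium, Mid)

(High, Mid): Firm A can switch to Premium (-2 → 2). Not NE.
(High, High): Firm B can switch to Mid (-1 → 4). Not NE.
(Premium, Mid): Firm A gets 2, best alternative 1; Firm B gets 2, best alternative -1. No profitable deviation — NE.
(Premium, High): Firm A can switch to High (0 → 5). Not NE.
(Ultra, Mid): Firm A can switch to Premium (1 → 2). Not NE.
(Ultra, High): Firm A can switch to High (4 → 5). Not NE.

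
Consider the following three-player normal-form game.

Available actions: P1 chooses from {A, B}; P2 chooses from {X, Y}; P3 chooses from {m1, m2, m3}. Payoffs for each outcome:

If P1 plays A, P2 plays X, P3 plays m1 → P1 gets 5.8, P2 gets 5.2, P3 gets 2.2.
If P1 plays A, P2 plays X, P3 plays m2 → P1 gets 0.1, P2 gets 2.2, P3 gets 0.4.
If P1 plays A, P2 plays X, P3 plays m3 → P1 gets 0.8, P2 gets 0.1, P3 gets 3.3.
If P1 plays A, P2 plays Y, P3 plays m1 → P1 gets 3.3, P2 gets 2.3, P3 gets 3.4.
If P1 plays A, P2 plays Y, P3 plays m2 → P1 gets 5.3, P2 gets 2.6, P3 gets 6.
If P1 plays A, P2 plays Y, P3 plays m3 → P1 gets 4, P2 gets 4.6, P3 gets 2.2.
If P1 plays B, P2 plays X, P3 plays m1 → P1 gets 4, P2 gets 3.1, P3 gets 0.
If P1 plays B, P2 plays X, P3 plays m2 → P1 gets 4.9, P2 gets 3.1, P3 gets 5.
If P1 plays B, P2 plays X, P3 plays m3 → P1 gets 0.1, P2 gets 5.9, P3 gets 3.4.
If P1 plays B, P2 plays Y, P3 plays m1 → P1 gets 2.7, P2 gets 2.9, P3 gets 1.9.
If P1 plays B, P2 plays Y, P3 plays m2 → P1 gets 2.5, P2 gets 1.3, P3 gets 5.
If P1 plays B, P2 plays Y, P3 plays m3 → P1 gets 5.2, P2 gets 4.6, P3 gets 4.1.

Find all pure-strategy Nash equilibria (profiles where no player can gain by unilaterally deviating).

Pure-strategy Nash equilibria: (A, Y, m2); (B, X, m2)

For each strategy profile, look for a profitable unilateral deviation.
(A, X, m1): P3 can switch to m3 (2.2 → 3.3). Not NE.
(A, X, m2): P1 can switch to B (0.1 → 4.9). Not NE.
(A, X, m3): P2 can switch to Y (0.1 → 4.6). Not NE.
(A, Y, m1): P2 can switch to X (2.3 → 5.2). Not NE.
(A, Y, m2): P1 gets 5.3, best alternative 2.5; P2 gets 2.6, best alternative 2.2; P3 gets 6, best alternative 3.4. No profitable deviation — NE.
(A, Y, m3): P1 can switch to B (4 → 5.2). Not NE.
(B, X, m1): P1 can switch to A (4 → 5.8). Not NE.
(B, X, m2): P1 gets 4.9, best alternative 0.1; P2 gets 3.1, best alternative 1.3; P3 gets 5, best alternative 3.4. No profitable deviation — NE.
(B, X, m3): P1 can switch to A (0.1 → 0.8). Not NE.
(B, Y, m1): P1 can switch to A (2.7 → 3.3). Not NE.
(B, Y, m2): P1 can switch to A (2.5 → 5.3). Not NE.
(B, Y, m3): P2 can switch to X (4.6 → 5.9). Not NE.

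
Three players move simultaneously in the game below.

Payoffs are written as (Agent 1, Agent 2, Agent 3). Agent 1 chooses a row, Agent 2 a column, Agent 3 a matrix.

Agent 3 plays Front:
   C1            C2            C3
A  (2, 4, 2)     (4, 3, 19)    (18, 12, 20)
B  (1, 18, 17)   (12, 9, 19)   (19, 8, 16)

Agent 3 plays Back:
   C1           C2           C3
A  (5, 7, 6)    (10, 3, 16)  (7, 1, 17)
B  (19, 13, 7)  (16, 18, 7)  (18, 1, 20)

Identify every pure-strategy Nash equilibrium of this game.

No pure-strategy Nash equilibrium.

(A, C1, Front): Agent 2 can switch to C3 (4 → 12). Not NE.
(A, C1, Back): Agent 1 can switch to B (5 → 19). Not NE.
(A, C2, Front): Agent 1 can switch to B (4 → 12). Not NE.
(A, C2, Back): Agent 1 can switch to B (10 → 16). Not NE.
(A, C3, Front): Agent 1 can switch to B (18 → 19). Not NE.
(A, C3, Back): Agent 1 can switch to B (7 → 18). Not NE.
(The remaining 6 profiles each have a profitable deviation by the same check.)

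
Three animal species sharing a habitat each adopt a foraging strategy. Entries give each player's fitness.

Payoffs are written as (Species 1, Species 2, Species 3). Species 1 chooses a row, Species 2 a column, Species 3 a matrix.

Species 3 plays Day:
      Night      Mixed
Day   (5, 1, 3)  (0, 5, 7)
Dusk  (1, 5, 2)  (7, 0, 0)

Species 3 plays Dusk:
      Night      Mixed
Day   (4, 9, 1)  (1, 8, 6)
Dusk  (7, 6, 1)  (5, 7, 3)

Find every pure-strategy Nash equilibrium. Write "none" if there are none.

Species 1 against (Night, Day): payoffs 5, 1 → best response Day.
Species 1 against (Night, Dusk): payoffs 4, 7 → best response Dusk.
Species 1 against (Mixed, Day): payoffs 0, 7 → best response Dusk.
Species 1 against (Mixed, Dusk): payoffs 1, 5 → best response Dusk.
Species 2 against (Day, Day): payoffs 1, 5 → best response Mixed.
Species 2 against (Day, Dusk): payoffs 9, 8 → best response Night.
Species 2 against (Dusk, Day): payoffs 5, 0 → best response Night.
Species 2 against (Dusk, Dusk): payoffs 6, 7 → best response Mixed.
Species 3 against (Day, Night): payoffs 3, 1 → best response Day.
Species 3 against (Day, Mixed): payoffs 7, 6 → best response Day.
Species 3 against (Dusk, Night): payoffs 2, 1 → best response Day.
Species 3 against (Dusk, Mixed): payoffs 0, 3 → best response Dusk.
Mutual best responses: (Dusk, Mixed, Dusk).

(Dusk, Mixed, Dusk)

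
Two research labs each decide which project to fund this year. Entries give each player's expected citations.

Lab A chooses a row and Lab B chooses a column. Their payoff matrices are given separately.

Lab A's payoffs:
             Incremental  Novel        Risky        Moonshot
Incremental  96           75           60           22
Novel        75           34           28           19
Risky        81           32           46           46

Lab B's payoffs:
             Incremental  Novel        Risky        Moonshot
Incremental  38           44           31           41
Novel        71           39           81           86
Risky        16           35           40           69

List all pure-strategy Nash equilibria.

(Incremental, Incremental): Lab B can switch to Novel (38 → 44). Not NE.
(Incremental, Novel): Lab A gets 75, best alternative 34; Lab B gets 44, best alternative 41. No profitable deviation — NE.
(Incremental, Risky): Lab B can switch to Incremental (31 → 38). Not NE.
(Incremental, Moonshot): Lab A can switch to Risky (22 → 46). Not NE.
(Novel, Incremental): Lab A can switch to Incremental (75 → 96). Not NE.
(Novel, Novel): Lab A can switch to Incremental (34 → 75). Not NE.
(Novel, Risky): Lab A can switch to Incremental (28 → 60). Not NE.
(Novel, Moonshot): Lab A can switch to Incremental (19 → 22). Not NE.
(Risky, Incremental): Lab A can switch to Incremental (81 → 96). Not NE.
(Risky, Novel): Lab A can switch to Incremental (32 → 75). Not NE.
(Risky, Risky): Lab A can switch to Incremental (46 → 60). Not NE.
(Risky, Moonshot): Lab A gets 46, best alternative 22; Lab B gets 69, best alternative 40. No profitable deviation — NE.

The pure Nash equilibria are (Incremental, Novel) and (Risky, Moonshot).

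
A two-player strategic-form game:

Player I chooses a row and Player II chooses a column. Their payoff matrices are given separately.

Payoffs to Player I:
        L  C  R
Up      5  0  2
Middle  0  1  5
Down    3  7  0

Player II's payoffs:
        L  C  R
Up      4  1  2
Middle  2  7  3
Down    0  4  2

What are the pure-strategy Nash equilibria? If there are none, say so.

(Up, L): Player I gets 5, best alternative 3; Player II gets 4, best alternative 2. No profitable deviation — NE.
(Up, C): Player I can switch to Middle (0 → 1). Not NE.
(Up, R): Player I can switch to Middle (2 → 5). Not NE.
(Middle, L): Player I can switch to Up (0 → 5). Not NE.
(Middle, C): Player I can switch to Down (1 → 7). Not NE.
(Middle, R): Player II can switch to C (3 → 7). Not NE.
(Down, L): Player I can switch to Up (3 → 5). Not NE.
(Down, C): Player I gets 7, best alternative 1; Player II gets 4, best alternative 2. No profitable deviation — NE.
(The remaining 1 profile has a profitable deviation by the same check.)

(Up, L) and (Down, C)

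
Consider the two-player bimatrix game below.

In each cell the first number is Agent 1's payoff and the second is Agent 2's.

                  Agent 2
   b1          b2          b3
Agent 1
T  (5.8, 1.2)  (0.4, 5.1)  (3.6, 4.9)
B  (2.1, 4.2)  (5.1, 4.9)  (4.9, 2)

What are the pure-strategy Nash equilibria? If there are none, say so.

(T, b1): Agent 2 can switch to b2 (1.2 → 5.1). Not NE.
(T, b2): Agent 1 can switch to B (0.4 → 5.1). Not NE.
(T, b3): Agent 1 can switch to B (3.6 → 4.9). Not NE.
(B, b1): Agent 1 can switch to T (2.1 → 5.8). Not NE.
(B, b2): Agent 1 gets 5.1, best alternative 0.4; Agent 2 gets 4.9, best alternative 4.2. No profitable deviation — NE.
(B, b3): Agent 2 can switch to b1 (2 → 4.2). Not NE.

(B, b2)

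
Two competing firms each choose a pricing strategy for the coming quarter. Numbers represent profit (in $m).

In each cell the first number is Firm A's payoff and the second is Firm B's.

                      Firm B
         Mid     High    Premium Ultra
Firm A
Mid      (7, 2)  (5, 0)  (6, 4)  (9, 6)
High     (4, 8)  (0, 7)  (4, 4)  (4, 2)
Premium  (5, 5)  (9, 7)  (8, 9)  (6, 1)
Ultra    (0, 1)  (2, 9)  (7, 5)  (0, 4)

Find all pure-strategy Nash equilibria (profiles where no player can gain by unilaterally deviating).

Pure-strategy Nash equilibria: (Mid, Ultra); (Premium, Premium)

Check each profile: it is a Nash equilibrium iff no player can strictly gain by switching unilaterally.
(Mid, Mid): Firm B can switch to Premium (2 → 4). Not NE.
(Mid, High): Firm A can switch to Premium (5 → 9). Not NE.
(Mid, Premium): Firm A can switch to Premium (6 → 8). Not NE.
(Mid, Ultra): Firm A gets 9, best alternative 6; Firm B gets 6, best alternative 4. No profitable deviation — NE.
(High, Mid): Firm A can switch to Mid (4 → 7). Not NE.
(High, High): Firm A can switch to Mid (0 → 5). Not NE.
(High, Premium): Firm A can switch to Mid (4 → 6). Not NE.
(High, Ultra): Firm A can switch to Mid (4 → 9). Not NE.
(Premium, Mid): Firm A can switch to Mid (5 → 7). Not NE.
(Premium, Premium): Firm A gets 8, best alternative 7; Firm B gets 9, best alternative 7. No profitable deviation — NE.
(The remaining 6 profiles each have a profitable deviation by the same check.)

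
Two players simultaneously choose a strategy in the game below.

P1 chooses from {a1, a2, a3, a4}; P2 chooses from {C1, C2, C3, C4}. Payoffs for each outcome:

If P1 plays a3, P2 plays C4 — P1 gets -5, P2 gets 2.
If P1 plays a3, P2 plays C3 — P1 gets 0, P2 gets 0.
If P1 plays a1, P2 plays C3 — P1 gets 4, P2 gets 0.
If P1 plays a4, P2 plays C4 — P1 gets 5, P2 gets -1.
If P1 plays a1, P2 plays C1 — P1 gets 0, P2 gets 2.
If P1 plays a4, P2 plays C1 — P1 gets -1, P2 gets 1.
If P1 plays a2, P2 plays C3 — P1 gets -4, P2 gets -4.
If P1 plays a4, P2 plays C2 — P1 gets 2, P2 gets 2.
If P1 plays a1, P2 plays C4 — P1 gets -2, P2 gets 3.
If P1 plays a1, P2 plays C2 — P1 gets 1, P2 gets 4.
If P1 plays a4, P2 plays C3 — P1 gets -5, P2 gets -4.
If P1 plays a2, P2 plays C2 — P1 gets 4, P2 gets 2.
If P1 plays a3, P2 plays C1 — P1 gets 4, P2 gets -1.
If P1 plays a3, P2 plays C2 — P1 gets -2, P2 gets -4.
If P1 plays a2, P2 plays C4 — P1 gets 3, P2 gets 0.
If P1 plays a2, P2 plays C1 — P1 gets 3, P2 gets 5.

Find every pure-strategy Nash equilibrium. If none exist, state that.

For each strategy profile, look for a profitable unilateral deviation.
(a1, C1): P1 can switch to a2 (0 → 3). Not NE.
(a1, C2): P1 can switch to a2 (1 → 4). Not NE.
(a1, C3): P2 can switch to C1 (0 → 2). Not NE.
(a1, C4): P1 can switch to a2 (-2 → 3). Not NE.
(a2, C1): P1 can switch to a3 (3 → 4). Not NE.
(a2, C2): P2 can switch to C1 (2 → 5). Not NE.
(a2, C3): P1 can switch to a1 (-4 → 4). Not NE.
(a2, C4): P1 can switch to a4 (3 → 5). Not NE.
(a3, C1): P2 can switch to C3 (-1 → 0). Not NE.
(a3, C2): P1 can switch to a1 (-2 → 1). Not NE.
(a3, C3): P1 can switch to a1 (0 → 4). Not NE.
(a3, C4): P1 can switch to a1 (-5 → -2). Not NE.
(The remaining 4 profiles each have a profitable deviation by the same check.)

This game has no pure Nash equilibrium.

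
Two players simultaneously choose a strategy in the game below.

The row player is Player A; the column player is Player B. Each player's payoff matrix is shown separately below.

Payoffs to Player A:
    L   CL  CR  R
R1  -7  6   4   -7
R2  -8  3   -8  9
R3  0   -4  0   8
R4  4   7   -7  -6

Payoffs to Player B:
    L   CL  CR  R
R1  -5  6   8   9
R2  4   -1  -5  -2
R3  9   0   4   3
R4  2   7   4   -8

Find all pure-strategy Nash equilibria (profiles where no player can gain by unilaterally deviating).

Player A against L: payoffs -7, -8, 0, 4 → best response R4.
Player A against CL: payoffs 6, 3, -4, 7 → best response R4.
Player A against CR: payoffs 4, -8, 0, -7 → best response R1.
Player A against R: payoffs -7, 9, 8, -6 → best response R2.
Player B against R1: payoffs -5, 6, 8, 9 → best response R.
Player B against R2: payoffs 4, -1, -5, -2 → best response L.
Player B against R3: payoffs 9, 0, 4, 3 → best response L.
Player B against R4: payoffs 2, 7, 4, -8 → best response CL.
Mutual best responses: (R4, CL).

The unique pure-strategy Nash equilibrium is (R4, CL).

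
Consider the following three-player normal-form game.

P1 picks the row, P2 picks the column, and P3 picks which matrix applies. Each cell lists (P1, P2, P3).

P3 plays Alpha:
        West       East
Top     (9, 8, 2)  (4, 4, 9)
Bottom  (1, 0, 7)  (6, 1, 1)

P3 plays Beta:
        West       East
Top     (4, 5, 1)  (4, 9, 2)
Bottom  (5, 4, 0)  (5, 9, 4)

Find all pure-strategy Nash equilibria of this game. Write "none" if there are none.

For each player, find the best response to each opponent profile; mutual best responses are the pure NE.
P1 against (West, Alpha): payoffs 9, 1 → best response Top.
P1 against (West, Beta): payoffs 4, 5 → best response Bottom.
P1 against (East, Alpha): payoffs 4, 6 → best response Bottom.
P1 against (East, Beta): payoffs 4, 5 → best response Bottom.
P2 against (Top, Alpha): payoffs 8, 4 → best response West.
P2 against (Top, Beta): payoffs 5, 9 → best response East.
P2 against (Bottom, Alpha): payoffs 0, 1 → best response East.
P2 against (Bottom, Beta): payoffs 4, 9 → best response East.
P3 against (Top, West): payoffs 2, 1 → best response Alpha.
P3 against (Top, East): payoffs 9, 2 → best response Alpha.
P3 against (Bottom, West): payoffs 7, 0 → best response Alpha.
P3 against (Bottom, East): payoffs 1, 4 → best response Beta.
Mutual best responses: (Top, West, Alpha); (Bottom, East, Beta).

Pure-strategy Nash equilibria: (Top, West, Alpha) and (Bottom, East, Beta)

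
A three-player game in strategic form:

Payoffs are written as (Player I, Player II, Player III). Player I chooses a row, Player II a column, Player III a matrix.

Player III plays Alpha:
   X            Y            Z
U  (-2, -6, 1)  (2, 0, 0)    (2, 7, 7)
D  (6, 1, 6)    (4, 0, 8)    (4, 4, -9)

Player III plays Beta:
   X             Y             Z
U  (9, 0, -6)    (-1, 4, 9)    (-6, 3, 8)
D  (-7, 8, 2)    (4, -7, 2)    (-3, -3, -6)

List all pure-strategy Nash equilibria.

For each player, find the best response to each opponent profile; mutual best responses are the pure NE.
Player I against (X, Alpha): payoffs -2, 6 → best response D.
Player I against (X, Beta): payoffs 9, -7 → best response U.
Player I against (Y, Alpha): payoffs 2, 4 → best response D.
Player I against (Y, Beta): payoffs -1, 4 → best response D.
Player I against (Z, Alpha): payoffs 2, 4 → best response D.
Player I against (Z, Beta): payoffs -6, -3 → best response D.
Player II against (U, Alpha): payoffs -6, 0, 7 → best response Z.
Player II against (U, Beta): payoffs 0, 4, 3 → best response Y.
Player II against (D, Alpha): payoffs 1, 0, 4 → best response Z.
Player II against (D, Beta): payoffs 8, -7, -3 → best response X.
Player III against (U, X): payoffs 1, -6 → best response Alpha.
Player III against (U, Y): payoffs 0, 9 → best response Beta.
Player III against (U, Z): payoffs 7, 8 → best response Beta.
Player III against (D, X): payoffs 6, 2 → best response Alpha.
Player III against (D, Y): payoffs 8, 2 → best response Alpha.
Player III against (D, Z): payoffs -9, -6 → best response Beta.
No profile is a mutual best response for all players.

No pure-strategy Nash equilibrium.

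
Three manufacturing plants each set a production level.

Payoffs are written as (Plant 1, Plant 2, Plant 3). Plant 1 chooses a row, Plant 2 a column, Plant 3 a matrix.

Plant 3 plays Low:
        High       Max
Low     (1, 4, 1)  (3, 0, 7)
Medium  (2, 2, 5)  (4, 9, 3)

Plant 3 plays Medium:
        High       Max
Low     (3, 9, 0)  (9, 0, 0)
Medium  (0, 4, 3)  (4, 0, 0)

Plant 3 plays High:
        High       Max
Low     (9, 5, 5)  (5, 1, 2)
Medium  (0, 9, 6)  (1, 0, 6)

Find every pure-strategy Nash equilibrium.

Mark each player's best response to every combination of opponents' strategies; a profile where every player is best-responding is a pure Nash equilibrium.
Plant 1 against (High, Low): payoffs 1, 2 → best response Medium.
Plant 1 against (High, Medium): payoffs 3, 0 → best response Low.
Plant 1 against (High, High): payoffs 9, 0 → best response Low.
Plant 1 against (Max, Low): payoffs 3, 4 → best response Medium.
Plant 1 against (Max, Medium): payoffs 9, 4 → best response Low.
Plant 1 against (Max, High): payoffs 5, 1 → best response Low.
Plant 2 against (Low, Low): payoffs 4, 0 → best response High.
Plant 2 against (Low, Medium): payoffs 9, 0 → best response High.
Plant 2 against (Low, High): payoffs 5, 1 → best response High.
Plant 2 against (Medium, Low): payoffs 2, 9 → best response Max.
Plant 2 against (Medium, Medium): payoffs 4, 0 → best response High.
Plant 2 against (Medium, High): payoffs 9, 0 → best response High.
Plant 3 against (Low, High): payoffs 1, 0, 5 → best response High.
Plant 3 against (Low, Max): payoffs 7, 0, 2 → best response Low.
Plant 3 against (Medium, High): payoffs 5, 3, 6 → best response High.
Plant 3 against (Medium, Max): payoffs 3, 0, 6 → best response High.
Mutual best responses: (Low, High, High).

The unique pure-strategy Nash equilibrium is (Low, High, High).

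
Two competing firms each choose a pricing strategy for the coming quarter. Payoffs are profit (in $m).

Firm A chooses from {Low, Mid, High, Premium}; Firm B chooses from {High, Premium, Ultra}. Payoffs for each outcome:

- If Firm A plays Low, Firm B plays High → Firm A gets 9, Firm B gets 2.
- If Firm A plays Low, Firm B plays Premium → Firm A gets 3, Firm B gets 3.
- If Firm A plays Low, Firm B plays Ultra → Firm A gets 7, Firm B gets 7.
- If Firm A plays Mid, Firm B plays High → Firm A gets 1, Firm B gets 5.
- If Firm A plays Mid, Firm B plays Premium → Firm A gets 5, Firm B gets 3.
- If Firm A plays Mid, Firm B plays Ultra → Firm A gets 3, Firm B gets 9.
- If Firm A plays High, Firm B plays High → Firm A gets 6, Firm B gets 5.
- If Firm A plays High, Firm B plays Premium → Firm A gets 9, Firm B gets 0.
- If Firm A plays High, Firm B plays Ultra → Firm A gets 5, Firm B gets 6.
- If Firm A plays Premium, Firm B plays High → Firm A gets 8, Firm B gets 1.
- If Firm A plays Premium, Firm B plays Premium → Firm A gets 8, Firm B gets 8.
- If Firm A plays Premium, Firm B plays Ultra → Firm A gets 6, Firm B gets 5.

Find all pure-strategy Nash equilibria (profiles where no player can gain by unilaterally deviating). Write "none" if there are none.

Pure NE: (Low, Ultra)

Firm A against High: payoffs 9, 1, 6, 8 → best response Low.
Firm A against Premium: payoffs 3, 5, 9, 8 → best response High.
Firm A against Ultra: payoffs 7, 3, 5, 6 → best response Low.
Firm B against Low: payoffs 2, 3, 7 → best response Ultra.
Firm B against Mid: payoffs 5, 3, 9 → best response Ultra.
Firm B against High: payoffs 5, 0, 6 → best response Ultra.
Firm B against Premium: payoffs 1, 8, 5 → best response Premium.
Mutual best responses: (Low, Ultra).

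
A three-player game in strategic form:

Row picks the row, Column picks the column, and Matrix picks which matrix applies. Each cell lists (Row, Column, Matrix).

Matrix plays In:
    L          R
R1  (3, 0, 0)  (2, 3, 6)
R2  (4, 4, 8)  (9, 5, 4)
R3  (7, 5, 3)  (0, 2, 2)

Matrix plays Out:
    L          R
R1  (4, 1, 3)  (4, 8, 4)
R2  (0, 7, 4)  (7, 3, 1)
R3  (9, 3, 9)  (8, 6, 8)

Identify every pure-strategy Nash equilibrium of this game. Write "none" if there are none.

Pure-strategy Nash equilibria: (R2, R, In) and (R3, R, Out)

Row against (L, In): payoffs 3, 4, 7 → best response R3.
Row against (L, Out): payoffs 4, 0, 9 → best response R3.
Row against (R, In): payoffs 2, 9, 0 → best response R2.
Row against (R, Out): payoffs 4, 7, 8 → best response R3.
Column against (R1, In): payoffs 0, 3 → best response R.
Column against (R1, Out): payoffs 1, 8 → best response R.
Column against (R2, In): payoffs 4, 5 → best response R.
Column against (R2, Out): payoffs 7, 3 → best response L.
Column against (R3, In): payoffs 5, 2 → best response L.
Column against (R3, Out): payoffs 3, 6 → best response R.
Matrix against (R1, L): payoffs 0, 3 → best response Out.
Matrix against (R1, R): payoffs 6, 4 → best response In.
Matrix against (R2, L): payoffs 8, 4 → best response In.
Matrix against (R2, R): payoffs 4, 1 → best response In.
Matrix against (R3, L): payoffs 3, 9 → best response Out.
Matrix against (R3, R): payoffs 2, 8 → best response Out.
Mutual best responses: (R2, R, In); (R3, R, Out).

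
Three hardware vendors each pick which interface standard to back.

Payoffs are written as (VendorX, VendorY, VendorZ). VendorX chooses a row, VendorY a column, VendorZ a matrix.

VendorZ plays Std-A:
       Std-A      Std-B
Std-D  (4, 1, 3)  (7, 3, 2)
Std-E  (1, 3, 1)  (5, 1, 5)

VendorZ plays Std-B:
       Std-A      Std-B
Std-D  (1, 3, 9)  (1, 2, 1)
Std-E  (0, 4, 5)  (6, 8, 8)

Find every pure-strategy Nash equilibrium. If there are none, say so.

For each player, find the best response to each opponent profile; mutual best responses are the pure NE.
VendorX against (Std-A, Std-A): payoffs 4, 1 → best response Std-D.
VendorX against (Std-A, Std-B): payoffs 1, 0 → best response Std-D.
VendorX against (Std-B, Std-A): payoffs 7, 5 → best response Std-D.
VendorX against (Std-B, Std-B): payoffs 1, 6 → best response Std-E.
VendorY against (Std-D, Std-A): payoffs 1, 3 → best response Std-B.
VendorY against (Std-D, Std-B): payoffs 3, 2 → best response Std-A.
VendorY against (Std-E, Std-A): payoffs 3, 1 → best response Std-A.
VendorY against (Std-E, Std-B): payoffs 4, 8 → best response Std-B.
VendorZ against (Std-D, Std-A): payoffs 3, 9 → best response Std-B.
VendorZ against (Std-D, Std-B): payoffs 2, 1 → best response Std-A.
VendorZ against (Std-E, Std-A): payoffs 1, 5 → best response Std-B.
VendorZ against (Std-E, Std-B): payoffs 5, 8 → best response Std-B.
Mutual best responses: (Std-D, Std-A, Std-B); (Std-D, Std-B, Std-A); (Std-E, Std-B, Std-B).

Pure-strategy Nash equilibria: (Std-D, Std-A, Std-B), (Std-D, Std-B, Std-A), (Std-E, Std-B, Std-B)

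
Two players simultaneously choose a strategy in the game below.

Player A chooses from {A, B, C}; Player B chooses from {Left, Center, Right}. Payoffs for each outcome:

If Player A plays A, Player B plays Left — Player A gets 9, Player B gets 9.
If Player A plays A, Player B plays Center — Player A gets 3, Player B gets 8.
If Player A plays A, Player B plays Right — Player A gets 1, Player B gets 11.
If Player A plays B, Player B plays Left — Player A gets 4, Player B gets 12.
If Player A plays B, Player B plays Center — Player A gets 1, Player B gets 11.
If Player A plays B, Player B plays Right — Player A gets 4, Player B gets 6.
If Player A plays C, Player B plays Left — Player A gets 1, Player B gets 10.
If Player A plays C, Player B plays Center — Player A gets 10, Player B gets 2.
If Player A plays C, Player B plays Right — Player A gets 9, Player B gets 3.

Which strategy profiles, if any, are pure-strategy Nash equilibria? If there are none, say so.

(A, Left): Player B can switch to Right (9 → 11). Not NE.
(A, Center): Player A can switch to C (3 → 10). Not NE.
(A, Right): Player A can switch to B (1 → 4). Not NE.
(B, Left): Player A can switch to A (4 → 9). Not NE.
(B, Center): Player A can switch to A (1 → 3). Not NE.
(B, Right): Player A can switch to C (4 → 9). Not NE.
(C, Left): Player A can switch to A (1 → 9). Not NE.
(C, Center): Player B can switch to Left (2 → 10). Not NE.
(C, Right): Player B can switch to Left (3 → 10). Not NE.

none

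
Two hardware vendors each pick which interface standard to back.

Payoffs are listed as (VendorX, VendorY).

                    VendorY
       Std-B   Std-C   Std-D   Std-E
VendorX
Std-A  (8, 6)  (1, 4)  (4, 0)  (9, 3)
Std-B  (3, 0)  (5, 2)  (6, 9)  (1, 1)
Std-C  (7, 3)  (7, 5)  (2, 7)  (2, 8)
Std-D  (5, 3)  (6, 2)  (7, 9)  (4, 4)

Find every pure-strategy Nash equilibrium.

For each player, find the best response to each opponent profile; mutual best responses are the pure NE.
VendorX against Std-B: payoffs 8, 3, 7, 5 → best response Std-A.
VendorX against Std-C: payoffs 1, 5, 7, 6 → best response Std-C.
VendorX against Std-D: payoffs 4, 6, 2, 7 → best response Std-D.
VendorX against Std-E: payoffs 9, 1, 2, 4 → best response Std-A.
VendorY against Std-A: payoffs 6, 4, 0, 3 → best response Std-B.
VendorY against Std-B: payoffs 0, 2, 9, 1 → best response Std-D.
VendorY against Std-C: payoffs 3, 5, 7, 8 → best response Std-E.
VendorY against Std-D: payoffs 3, 2, 9, 4 → best response Std-D.
Mutual best responses: (Std-A, Std-B); (Std-D, Std-D).

(Std-A, Std-B), (Std-D, Std-D)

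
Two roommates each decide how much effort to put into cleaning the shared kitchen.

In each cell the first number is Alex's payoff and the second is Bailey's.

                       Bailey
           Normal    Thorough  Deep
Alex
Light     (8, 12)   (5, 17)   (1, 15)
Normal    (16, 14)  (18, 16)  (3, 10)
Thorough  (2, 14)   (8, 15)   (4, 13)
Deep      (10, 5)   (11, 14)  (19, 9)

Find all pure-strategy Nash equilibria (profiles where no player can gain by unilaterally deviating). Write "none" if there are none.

(Normal, Thorough)

(Light, Normal): Alex can switch to Normal (8 → 16). Not NE.
(Light, Thorough): Alex can switch to Normal (5 → 18). Not NE.
(Light, Deep): Alex can switch to Normal (1 → 3). Not NE.
(Normal, Normal): Bailey can switch to Thorough (14 → 16). Not NE.
(Normal, Thorough): Alex gets 18, best alternative 11; Bailey gets 16, best alternative 14. No profitable deviation — NE.
(Normal, Deep): Alex can switch to Thorough (3 → 4). Not NE.
(Thorough, Normal): Alex can switch to Light (2 → 8). Not NE.
(Thorough, Thorough): Alex can switch to Normal (8 → 18). Not NE.
(Thorough, Deep): Alex can switch to Deep (4 → 19). Not NE.
(Deep, Normal): Alex can switch to Normal (10 → 16). Not NE.
(Deep, Thorough): Alex can switch to Normal (11 → 18). Not NE.
(Deep, Deep): Bailey can switch to Thorough (9 → 14). Not NE.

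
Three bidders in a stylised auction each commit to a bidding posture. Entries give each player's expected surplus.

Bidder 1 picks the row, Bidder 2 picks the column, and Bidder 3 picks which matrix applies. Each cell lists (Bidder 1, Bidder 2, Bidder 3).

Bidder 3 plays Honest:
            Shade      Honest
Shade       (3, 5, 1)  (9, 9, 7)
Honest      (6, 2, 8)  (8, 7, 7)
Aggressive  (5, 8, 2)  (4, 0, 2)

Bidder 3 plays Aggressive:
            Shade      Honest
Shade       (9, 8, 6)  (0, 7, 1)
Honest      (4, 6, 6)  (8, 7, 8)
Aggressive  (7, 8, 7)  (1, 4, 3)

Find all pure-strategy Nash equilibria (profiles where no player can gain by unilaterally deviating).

(Shade, Shade, Honest): Bidder 1 can switch to Honest (3 → 6). Not NE.
(Shade, Shade, Aggressive): Bidder 1 gets 9, best alternative 7; Bidder 2 gets 8, best alternative 7; Bidder 3 gets 6, best alternative 1. No profitable deviation — NE.
(Shade, Honest, Honest): Bidder 1 gets 9, best alternative 8; Bidder 2 gets 9, best alternative 5; Bidder 3 gets 7, best alternative 1. No profitable deviation — NE.
(Shade, Honest, Aggressive): Bidder 1 can switch to Honest (0 → 8). Not NE.
(Honest, Shade, Honest): Bidder 2 can switch to Honest (2 → 7). Not NE.
(Honest, Shade, Aggressive): Bidder 1 can switch to Shade (4 → 9). Not NE.
(Honest, Honest, Honest): Bidder 1 can switch to Shade (8 → 9). Not NE.
(Honest, Honest, Aggressive): Bidder 1 gets 8, best alternative 1; Bidder 2 gets 7, best alternative 6; Bidder 3 gets 8, best alternative 7. No profitable deviation — NE.
(Aggressive, Shade, Honest): Bidder 1 can switch to Honest (5 → 6). Not NE.
(The remaining 3 profiles each have a profitable deviation by the same check.)

The pure Nash equilibria are (Shade, Shade, Aggressive); (Shade, Honest, Honest); (Honest, Honest, Aggressive).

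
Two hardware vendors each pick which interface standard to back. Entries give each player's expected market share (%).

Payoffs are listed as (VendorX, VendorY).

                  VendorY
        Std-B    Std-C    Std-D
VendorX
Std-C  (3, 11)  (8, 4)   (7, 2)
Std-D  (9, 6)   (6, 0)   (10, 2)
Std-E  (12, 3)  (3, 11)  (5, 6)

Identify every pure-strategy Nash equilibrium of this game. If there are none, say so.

For each strategy profile, look for a profitable unilateral deviation.
(Std-C, Std-B): VendorX can switch to Std-D (3 → 9). Not NE.
(Std-C, Std-C): VendorY can switch to Std-B (4 → 11). Not NE.
(Std-C, Std-D): VendorX can switch to Std-D (7 → 10). Not NE.
(Std-D, Std-B): VendorX can switch to Std-E (9 → 12). Not NE.
(Std-D, Std-C): VendorX can switch to Std-C (6 → 8). Not NE.
(Std-D, Std-D): VendorY can switch to Std-B (2 → 6). Not NE.
(Std-E, Std-B): VendorY can switch to Std-C (3 → 11). Not NE.
(Std-E, Std-C): VendorX can switch to Std-C (3 → 8). Not NE.
(The remaining 1 profile has a profitable deviation by the same check.)

No pure-strategy Nash equilibrium.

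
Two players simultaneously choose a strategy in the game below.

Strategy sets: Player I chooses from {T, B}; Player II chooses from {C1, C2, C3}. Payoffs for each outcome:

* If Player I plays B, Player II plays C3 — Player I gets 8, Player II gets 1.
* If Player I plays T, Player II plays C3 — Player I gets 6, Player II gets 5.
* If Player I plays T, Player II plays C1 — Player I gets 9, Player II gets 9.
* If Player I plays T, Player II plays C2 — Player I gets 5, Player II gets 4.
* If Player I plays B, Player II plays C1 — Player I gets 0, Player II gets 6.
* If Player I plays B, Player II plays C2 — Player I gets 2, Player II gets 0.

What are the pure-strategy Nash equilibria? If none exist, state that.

The unique pure-strategy Nash equilibrium is (T, C1).

(T, C1): Player I gets 9, best alternative 0; Player II gets 9, best alternative 5. No profitable deviation — NE.
(T, C2): Player II can switch to C1 (4 → 9). Not NE.
(T, C3): Player I can switch to B (6 → 8). Not NE.
(B, C1): Player I can switch to T (0 → 9). Not NE.
(B, C2): Player I can switch to T (2 → 5). Not NE.
(B, C3): Player II can switch to C1 (1 → 6). Not NE.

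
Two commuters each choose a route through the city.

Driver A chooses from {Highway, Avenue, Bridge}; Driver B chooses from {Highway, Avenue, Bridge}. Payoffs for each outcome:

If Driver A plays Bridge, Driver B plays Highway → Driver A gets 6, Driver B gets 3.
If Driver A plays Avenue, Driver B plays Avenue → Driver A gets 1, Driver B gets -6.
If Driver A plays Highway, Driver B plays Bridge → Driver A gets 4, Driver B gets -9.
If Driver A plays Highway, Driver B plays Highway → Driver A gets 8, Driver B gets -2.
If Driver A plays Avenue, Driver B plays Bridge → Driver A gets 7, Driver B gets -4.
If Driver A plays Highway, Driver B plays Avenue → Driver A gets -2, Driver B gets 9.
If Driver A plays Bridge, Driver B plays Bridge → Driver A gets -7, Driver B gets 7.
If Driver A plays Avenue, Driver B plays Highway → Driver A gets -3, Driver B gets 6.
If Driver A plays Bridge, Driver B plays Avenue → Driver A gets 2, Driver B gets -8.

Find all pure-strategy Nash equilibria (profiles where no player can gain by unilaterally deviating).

Driver A against Highway: payoffs 8, -3, 6 → best response Highway.
Driver A against Avenue: payoffs -2, 1, 2 → best response Bridge.
Driver A against Bridge: payoffs 4, 7, -7 → best response Avenue.
Driver B against Highway: payoffs -2, 9, -9 → best response Avenue.
Driver B against Avenue: payoffs 6, -6, -4 → best response Highway.
Driver B against Bridge: payoffs 3, -8, 7 → best response Bridge.
No profile is a mutual best response for all players.

No pure-strategy Nash equilibrium.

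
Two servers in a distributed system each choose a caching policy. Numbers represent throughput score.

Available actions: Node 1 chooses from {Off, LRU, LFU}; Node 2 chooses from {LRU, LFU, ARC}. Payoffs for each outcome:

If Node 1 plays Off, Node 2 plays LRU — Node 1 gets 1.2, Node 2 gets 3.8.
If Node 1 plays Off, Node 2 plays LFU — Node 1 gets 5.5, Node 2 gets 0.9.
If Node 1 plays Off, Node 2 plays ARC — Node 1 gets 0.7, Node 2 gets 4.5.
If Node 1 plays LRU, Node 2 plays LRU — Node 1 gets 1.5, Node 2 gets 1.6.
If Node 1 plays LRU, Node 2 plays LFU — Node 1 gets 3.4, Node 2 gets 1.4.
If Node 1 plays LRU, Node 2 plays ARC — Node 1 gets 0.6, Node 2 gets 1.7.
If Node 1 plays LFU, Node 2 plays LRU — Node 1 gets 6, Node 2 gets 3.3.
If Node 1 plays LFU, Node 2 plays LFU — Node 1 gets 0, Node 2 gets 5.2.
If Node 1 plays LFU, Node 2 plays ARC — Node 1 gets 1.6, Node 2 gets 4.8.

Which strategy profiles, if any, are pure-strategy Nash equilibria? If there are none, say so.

none

Check each profile: it is a Nash equilibrium iff no player can strictly gain by switching unilaterally.
(Off, LRU): Node 1 can switch to LRU (1.2 → 1.5). Not NE.
(Off, LFU): Node 2 can switch to LRU (0.9 → 3.8). Not NE.
(Off, ARC): Node 1 can switch to LFU (0.7 → 1.6). Not NE.
(LRU, LRU): Node 1 can switch to LFU (1.5 → 6). Not NE.
(LRU, LFU): Node 1 can switch to Off (3.4 → 5.5). Not NE.
(LRU, ARC): Node 1 can switch to Off (0.6 → 0.7). Not NE.
(The remaining 3 profiles each have a profitable deviation by the same check.)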